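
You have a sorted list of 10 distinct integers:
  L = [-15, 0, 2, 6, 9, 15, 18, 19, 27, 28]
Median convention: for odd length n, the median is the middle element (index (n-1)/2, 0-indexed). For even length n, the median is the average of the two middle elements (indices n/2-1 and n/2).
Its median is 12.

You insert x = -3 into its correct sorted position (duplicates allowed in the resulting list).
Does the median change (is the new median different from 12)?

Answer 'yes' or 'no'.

Old median = 12
Insert x = -3
New median = 9
Changed? yes

Answer: yes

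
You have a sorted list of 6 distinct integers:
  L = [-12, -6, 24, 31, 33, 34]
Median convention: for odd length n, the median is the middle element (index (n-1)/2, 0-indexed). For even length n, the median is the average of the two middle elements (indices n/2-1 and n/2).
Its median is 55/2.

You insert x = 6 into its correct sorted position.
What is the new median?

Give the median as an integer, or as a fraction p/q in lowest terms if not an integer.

Old list (sorted, length 6): [-12, -6, 24, 31, 33, 34]
Old median = 55/2
Insert x = 6
Old length even (6). Middle pair: indices 2,3 = 24,31.
New length odd (7). New median = single middle element.
x = 6: 2 elements are < x, 4 elements are > x.
New sorted list: [-12, -6, 6, 24, 31, 33, 34]
New median = 24

Answer: 24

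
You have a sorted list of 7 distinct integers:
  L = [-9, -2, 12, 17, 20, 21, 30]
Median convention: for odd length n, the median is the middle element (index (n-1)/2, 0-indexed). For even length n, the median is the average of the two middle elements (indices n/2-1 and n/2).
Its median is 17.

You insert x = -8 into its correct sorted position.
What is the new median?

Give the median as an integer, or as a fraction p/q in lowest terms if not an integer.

Old list (sorted, length 7): [-9, -2, 12, 17, 20, 21, 30]
Old median = 17
Insert x = -8
Old length odd (7). Middle was index 3 = 17.
New length even (8). New median = avg of two middle elements.
x = -8: 1 elements are < x, 6 elements are > x.
New sorted list: [-9, -8, -2, 12, 17, 20, 21, 30]
New median = 29/2

Answer: 29/2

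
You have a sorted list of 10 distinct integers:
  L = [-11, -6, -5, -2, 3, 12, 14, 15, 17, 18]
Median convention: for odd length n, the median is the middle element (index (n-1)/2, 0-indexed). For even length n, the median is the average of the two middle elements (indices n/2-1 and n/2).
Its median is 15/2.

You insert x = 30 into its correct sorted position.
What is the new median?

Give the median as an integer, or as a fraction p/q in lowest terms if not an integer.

Old list (sorted, length 10): [-11, -6, -5, -2, 3, 12, 14, 15, 17, 18]
Old median = 15/2
Insert x = 30
Old length even (10). Middle pair: indices 4,5 = 3,12.
New length odd (11). New median = single middle element.
x = 30: 10 elements are < x, 0 elements are > x.
New sorted list: [-11, -6, -5, -2, 3, 12, 14, 15, 17, 18, 30]
New median = 12

Answer: 12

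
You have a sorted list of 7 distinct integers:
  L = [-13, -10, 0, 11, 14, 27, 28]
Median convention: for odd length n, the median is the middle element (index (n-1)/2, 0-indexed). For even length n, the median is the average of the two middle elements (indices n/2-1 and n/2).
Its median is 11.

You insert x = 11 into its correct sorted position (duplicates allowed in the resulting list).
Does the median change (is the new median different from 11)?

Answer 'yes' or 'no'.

Answer: no

Derivation:
Old median = 11
Insert x = 11
New median = 11
Changed? no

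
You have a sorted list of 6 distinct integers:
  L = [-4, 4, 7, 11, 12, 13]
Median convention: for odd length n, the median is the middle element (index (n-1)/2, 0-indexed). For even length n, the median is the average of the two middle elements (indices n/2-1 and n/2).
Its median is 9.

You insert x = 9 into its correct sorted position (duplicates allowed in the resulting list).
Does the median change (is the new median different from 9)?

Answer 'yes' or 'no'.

Old median = 9
Insert x = 9
New median = 9
Changed? no

Answer: no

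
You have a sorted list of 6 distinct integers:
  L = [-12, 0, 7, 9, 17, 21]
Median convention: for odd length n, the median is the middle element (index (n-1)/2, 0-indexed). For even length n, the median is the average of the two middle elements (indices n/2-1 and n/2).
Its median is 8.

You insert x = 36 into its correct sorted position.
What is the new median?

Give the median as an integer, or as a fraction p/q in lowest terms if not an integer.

Old list (sorted, length 6): [-12, 0, 7, 9, 17, 21]
Old median = 8
Insert x = 36
Old length even (6). Middle pair: indices 2,3 = 7,9.
New length odd (7). New median = single middle element.
x = 36: 6 elements are < x, 0 elements are > x.
New sorted list: [-12, 0, 7, 9, 17, 21, 36]
New median = 9

Answer: 9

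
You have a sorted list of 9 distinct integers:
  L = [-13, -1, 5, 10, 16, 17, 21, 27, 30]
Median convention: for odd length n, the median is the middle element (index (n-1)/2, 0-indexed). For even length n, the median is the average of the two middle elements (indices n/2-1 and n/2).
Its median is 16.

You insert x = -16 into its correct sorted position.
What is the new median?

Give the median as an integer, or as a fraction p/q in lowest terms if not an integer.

Answer: 13

Derivation:
Old list (sorted, length 9): [-13, -1, 5, 10, 16, 17, 21, 27, 30]
Old median = 16
Insert x = -16
Old length odd (9). Middle was index 4 = 16.
New length even (10). New median = avg of two middle elements.
x = -16: 0 elements are < x, 9 elements are > x.
New sorted list: [-16, -13, -1, 5, 10, 16, 17, 21, 27, 30]
New median = 13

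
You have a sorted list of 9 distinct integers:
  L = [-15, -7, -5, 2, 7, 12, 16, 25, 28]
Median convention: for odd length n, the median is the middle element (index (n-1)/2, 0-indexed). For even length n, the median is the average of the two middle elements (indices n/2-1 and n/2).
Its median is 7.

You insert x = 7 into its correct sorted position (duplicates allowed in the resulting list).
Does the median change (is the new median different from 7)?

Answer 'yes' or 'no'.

Answer: no

Derivation:
Old median = 7
Insert x = 7
New median = 7
Changed? no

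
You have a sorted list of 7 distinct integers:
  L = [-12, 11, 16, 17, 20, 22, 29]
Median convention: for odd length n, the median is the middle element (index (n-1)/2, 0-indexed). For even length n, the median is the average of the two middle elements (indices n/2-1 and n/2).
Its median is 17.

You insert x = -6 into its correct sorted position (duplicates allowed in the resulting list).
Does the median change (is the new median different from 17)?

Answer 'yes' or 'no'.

Answer: yes

Derivation:
Old median = 17
Insert x = -6
New median = 33/2
Changed? yes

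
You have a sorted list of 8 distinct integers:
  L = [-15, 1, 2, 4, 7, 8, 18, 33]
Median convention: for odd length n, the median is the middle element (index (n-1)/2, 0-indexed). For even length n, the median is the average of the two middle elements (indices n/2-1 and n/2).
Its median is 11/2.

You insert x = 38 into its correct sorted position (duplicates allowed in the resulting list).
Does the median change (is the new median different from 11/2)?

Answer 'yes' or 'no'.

Answer: yes

Derivation:
Old median = 11/2
Insert x = 38
New median = 7
Changed? yes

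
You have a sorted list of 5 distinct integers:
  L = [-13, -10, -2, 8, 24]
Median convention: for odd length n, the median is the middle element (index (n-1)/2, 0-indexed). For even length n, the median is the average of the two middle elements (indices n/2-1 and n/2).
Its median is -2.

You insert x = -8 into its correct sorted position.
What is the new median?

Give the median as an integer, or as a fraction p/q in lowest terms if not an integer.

Old list (sorted, length 5): [-13, -10, -2, 8, 24]
Old median = -2
Insert x = -8
Old length odd (5). Middle was index 2 = -2.
New length even (6). New median = avg of two middle elements.
x = -8: 2 elements are < x, 3 elements are > x.
New sorted list: [-13, -10, -8, -2, 8, 24]
New median = -5

Answer: -5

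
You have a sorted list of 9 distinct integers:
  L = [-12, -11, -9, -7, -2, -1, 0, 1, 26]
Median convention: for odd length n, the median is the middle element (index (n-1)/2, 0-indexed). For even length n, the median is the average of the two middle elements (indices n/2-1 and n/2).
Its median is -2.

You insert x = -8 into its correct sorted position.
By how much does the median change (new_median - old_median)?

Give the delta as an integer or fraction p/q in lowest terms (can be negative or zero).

Answer: -5/2

Derivation:
Old median = -2
After inserting x = -8: new sorted = [-12, -11, -9, -8, -7, -2, -1, 0, 1, 26]
New median = -9/2
Delta = -9/2 - -2 = -5/2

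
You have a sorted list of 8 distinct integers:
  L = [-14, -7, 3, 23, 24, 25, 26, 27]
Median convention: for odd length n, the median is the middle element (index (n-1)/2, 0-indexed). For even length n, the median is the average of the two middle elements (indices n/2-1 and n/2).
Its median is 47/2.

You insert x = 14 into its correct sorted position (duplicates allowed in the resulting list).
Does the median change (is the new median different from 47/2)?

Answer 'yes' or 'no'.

Answer: yes

Derivation:
Old median = 47/2
Insert x = 14
New median = 23
Changed? yes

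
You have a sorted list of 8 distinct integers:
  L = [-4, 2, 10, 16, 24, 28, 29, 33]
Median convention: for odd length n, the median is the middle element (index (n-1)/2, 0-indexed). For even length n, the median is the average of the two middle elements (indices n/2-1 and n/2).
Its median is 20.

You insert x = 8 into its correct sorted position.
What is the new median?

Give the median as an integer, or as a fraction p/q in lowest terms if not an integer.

Old list (sorted, length 8): [-4, 2, 10, 16, 24, 28, 29, 33]
Old median = 20
Insert x = 8
Old length even (8). Middle pair: indices 3,4 = 16,24.
New length odd (9). New median = single middle element.
x = 8: 2 elements are < x, 6 elements are > x.
New sorted list: [-4, 2, 8, 10, 16, 24, 28, 29, 33]
New median = 16

Answer: 16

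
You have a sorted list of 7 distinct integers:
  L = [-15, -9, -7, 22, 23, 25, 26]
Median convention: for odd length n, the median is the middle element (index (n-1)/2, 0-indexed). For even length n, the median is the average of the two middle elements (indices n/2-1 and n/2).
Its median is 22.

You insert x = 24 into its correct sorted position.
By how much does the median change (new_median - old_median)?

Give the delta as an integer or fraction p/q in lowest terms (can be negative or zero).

Answer: 1/2

Derivation:
Old median = 22
After inserting x = 24: new sorted = [-15, -9, -7, 22, 23, 24, 25, 26]
New median = 45/2
Delta = 45/2 - 22 = 1/2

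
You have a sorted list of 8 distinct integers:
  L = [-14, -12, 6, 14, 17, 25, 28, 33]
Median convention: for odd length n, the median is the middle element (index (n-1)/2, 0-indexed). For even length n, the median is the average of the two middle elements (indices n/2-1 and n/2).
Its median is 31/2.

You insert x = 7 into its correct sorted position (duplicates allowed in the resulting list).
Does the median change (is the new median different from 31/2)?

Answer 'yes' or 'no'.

Old median = 31/2
Insert x = 7
New median = 14
Changed? yes

Answer: yes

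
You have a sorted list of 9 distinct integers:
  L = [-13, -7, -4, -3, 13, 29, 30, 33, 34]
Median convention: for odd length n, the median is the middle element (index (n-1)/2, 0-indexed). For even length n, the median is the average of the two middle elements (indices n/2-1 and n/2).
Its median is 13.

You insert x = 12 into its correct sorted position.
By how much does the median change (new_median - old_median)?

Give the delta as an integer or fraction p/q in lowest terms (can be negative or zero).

Old median = 13
After inserting x = 12: new sorted = [-13, -7, -4, -3, 12, 13, 29, 30, 33, 34]
New median = 25/2
Delta = 25/2 - 13 = -1/2

Answer: -1/2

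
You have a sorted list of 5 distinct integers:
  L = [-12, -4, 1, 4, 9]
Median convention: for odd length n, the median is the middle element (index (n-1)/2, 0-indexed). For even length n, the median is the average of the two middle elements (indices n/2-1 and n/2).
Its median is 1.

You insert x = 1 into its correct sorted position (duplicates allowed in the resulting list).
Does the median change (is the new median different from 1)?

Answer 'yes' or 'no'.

Answer: no

Derivation:
Old median = 1
Insert x = 1
New median = 1
Changed? no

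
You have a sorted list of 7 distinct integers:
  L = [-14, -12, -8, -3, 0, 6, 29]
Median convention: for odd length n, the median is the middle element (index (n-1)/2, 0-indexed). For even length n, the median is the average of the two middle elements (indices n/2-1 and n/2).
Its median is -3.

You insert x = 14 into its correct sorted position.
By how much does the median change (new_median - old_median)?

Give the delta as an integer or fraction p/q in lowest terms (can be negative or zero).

Old median = -3
After inserting x = 14: new sorted = [-14, -12, -8, -3, 0, 6, 14, 29]
New median = -3/2
Delta = -3/2 - -3 = 3/2

Answer: 3/2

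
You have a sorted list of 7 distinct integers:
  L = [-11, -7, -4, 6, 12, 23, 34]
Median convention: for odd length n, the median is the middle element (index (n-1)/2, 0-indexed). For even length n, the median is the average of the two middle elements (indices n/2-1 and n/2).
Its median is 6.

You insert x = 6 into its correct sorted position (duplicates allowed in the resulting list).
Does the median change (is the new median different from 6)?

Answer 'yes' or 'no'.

Answer: no

Derivation:
Old median = 6
Insert x = 6
New median = 6
Changed? no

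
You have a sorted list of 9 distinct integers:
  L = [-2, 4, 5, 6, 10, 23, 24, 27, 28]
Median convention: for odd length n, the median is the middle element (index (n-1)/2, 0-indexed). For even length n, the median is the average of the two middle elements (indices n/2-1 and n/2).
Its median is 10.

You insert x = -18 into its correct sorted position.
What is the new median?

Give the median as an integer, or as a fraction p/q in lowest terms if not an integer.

Answer: 8

Derivation:
Old list (sorted, length 9): [-2, 4, 5, 6, 10, 23, 24, 27, 28]
Old median = 10
Insert x = -18
Old length odd (9). Middle was index 4 = 10.
New length even (10). New median = avg of two middle elements.
x = -18: 0 elements are < x, 9 elements are > x.
New sorted list: [-18, -2, 4, 5, 6, 10, 23, 24, 27, 28]
New median = 8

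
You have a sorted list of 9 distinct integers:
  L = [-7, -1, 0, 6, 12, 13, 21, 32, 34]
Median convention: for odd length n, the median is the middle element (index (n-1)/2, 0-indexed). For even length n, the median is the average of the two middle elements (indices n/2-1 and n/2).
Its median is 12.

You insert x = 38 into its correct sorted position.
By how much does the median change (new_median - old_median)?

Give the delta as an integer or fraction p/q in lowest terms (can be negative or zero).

Answer: 1/2

Derivation:
Old median = 12
After inserting x = 38: new sorted = [-7, -1, 0, 6, 12, 13, 21, 32, 34, 38]
New median = 25/2
Delta = 25/2 - 12 = 1/2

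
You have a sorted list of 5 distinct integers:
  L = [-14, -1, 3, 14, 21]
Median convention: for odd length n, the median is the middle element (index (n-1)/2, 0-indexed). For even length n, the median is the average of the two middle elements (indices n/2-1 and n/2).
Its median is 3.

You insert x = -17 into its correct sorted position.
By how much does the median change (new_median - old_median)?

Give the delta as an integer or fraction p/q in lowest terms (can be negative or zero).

Old median = 3
After inserting x = -17: new sorted = [-17, -14, -1, 3, 14, 21]
New median = 1
Delta = 1 - 3 = -2

Answer: -2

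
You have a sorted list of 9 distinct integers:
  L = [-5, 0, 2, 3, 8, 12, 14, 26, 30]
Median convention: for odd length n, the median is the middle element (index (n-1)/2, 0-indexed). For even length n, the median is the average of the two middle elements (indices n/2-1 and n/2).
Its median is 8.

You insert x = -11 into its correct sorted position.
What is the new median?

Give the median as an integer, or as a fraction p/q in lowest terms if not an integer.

Old list (sorted, length 9): [-5, 0, 2, 3, 8, 12, 14, 26, 30]
Old median = 8
Insert x = -11
Old length odd (9). Middle was index 4 = 8.
New length even (10). New median = avg of two middle elements.
x = -11: 0 elements are < x, 9 elements are > x.
New sorted list: [-11, -5, 0, 2, 3, 8, 12, 14, 26, 30]
New median = 11/2

Answer: 11/2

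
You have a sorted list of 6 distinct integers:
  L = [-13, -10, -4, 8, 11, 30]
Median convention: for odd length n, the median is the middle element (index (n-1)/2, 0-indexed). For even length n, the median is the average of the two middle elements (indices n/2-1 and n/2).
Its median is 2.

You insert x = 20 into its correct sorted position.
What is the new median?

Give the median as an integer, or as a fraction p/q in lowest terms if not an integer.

Old list (sorted, length 6): [-13, -10, -4, 8, 11, 30]
Old median = 2
Insert x = 20
Old length even (6). Middle pair: indices 2,3 = -4,8.
New length odd (7). New median = single middle element.
x = 20: 5 elements are < x, 1 elements are > x.
New sorted list: [-13, -10, -4, 8, 11, 20, 30]
New median = 8

Answer: 8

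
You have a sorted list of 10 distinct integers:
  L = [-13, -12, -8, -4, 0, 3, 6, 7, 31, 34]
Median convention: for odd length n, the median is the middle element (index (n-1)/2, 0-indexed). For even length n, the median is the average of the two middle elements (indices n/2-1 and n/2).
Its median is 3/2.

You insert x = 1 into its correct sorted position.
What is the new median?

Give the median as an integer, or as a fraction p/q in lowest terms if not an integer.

Old list (sorted, length 10): [-13, -12, -8, -4, 0, 3, 6, 7, 31, 34]
Old median = 3/2
Insert x = 1
Old length even (10). Middle pair: indices 4,5 = 0,3.
New length odd (11). New median = single middle element.
x = 1: 5 elements are < x, 5 elements are > x.
New sorted list: [-13, -12, -8, -4, 0, 1, 3, 6, 7, 31, 34]
New median = 1

Answer: 1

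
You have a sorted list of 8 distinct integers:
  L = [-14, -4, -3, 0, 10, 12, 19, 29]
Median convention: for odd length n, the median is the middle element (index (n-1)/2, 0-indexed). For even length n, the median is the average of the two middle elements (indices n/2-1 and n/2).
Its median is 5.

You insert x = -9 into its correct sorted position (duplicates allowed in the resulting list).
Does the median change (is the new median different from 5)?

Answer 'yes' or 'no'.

Old median = 5
Insert x = -9
New median = 0
Changed? yes

Answer: yes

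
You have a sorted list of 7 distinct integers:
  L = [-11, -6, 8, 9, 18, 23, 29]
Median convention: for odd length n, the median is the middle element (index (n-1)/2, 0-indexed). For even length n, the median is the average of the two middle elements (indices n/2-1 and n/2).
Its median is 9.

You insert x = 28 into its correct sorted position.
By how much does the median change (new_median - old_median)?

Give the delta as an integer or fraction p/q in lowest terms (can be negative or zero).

Answer: 9/2

Derivation:
Old median = 9
After inserting x = 28: new sorted = [-11, -6, 8, 9, 18, 23, 28, 29]
New median = 27/2
Delta = 27/2 - 9 = 9/2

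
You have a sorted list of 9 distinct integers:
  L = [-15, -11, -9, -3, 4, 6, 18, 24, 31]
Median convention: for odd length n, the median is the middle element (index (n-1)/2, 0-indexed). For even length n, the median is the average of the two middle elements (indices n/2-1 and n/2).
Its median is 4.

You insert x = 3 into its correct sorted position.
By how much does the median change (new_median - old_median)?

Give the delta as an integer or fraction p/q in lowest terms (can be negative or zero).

Old median = 4
After inserting x = 3: new sorted = [-15, -11, -9, -3, 3, 4, 6, 18, 24, 31]
New median = 7/2
Delta = 7/2 - 4 = -1/2

Answer: -1/2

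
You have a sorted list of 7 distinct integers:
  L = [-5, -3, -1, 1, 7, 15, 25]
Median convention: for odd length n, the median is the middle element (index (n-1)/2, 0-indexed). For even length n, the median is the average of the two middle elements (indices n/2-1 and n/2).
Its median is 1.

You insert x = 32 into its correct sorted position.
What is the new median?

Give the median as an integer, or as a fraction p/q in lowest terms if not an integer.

Answer: 4

Derivation:
Old list (sorted, length 7): [-5, -3, -1, 1, 7, 15, 25]
Old median = 1
Insert x = 32
Old length odd (7). Middle was index 3 = 1.
New length even (8). New median = avg of two middle elements.
x = 32: 7 elements are < x, 0 elements are > x.
New sorted list: [-5, -3, -1, 1, 7, 15, 25, 32]
New median = 4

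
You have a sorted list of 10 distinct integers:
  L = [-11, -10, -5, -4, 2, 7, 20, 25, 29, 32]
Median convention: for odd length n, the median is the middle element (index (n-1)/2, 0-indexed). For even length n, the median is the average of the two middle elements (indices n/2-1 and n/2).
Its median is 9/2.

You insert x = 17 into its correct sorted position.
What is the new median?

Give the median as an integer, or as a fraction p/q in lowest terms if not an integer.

Answer: 7

Derivation:
Old list (sorted, length 10): [-11, -10, -5, -4, 2, 7, 20, 25, 29, 32]
Old median = 9/2
Insert x = 17
Old length even (10). Middle pair: indices 4,5 = 2,7.
New length odd (11). New median = single middle element.
x = 17: 6 elements are < x, 4 elements are > x.
New sorted list: [-11, -10, -5, -4, 2, 7, 17, 20, 25, 29, 32]
New median = 7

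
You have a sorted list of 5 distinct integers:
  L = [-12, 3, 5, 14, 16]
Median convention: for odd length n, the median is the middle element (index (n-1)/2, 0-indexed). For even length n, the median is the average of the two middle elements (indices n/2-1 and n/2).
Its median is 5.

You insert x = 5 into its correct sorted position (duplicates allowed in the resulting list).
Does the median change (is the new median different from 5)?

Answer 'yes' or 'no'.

Answer: no

Derivation:
Old median = 5
Insert x = 5
New median = 5
Changed? no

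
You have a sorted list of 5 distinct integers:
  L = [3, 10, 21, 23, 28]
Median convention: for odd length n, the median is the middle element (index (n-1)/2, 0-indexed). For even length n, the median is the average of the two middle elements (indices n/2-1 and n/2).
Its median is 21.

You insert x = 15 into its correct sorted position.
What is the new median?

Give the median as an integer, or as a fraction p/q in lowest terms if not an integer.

Answer: 18

Derivation:
Old list (sorted, length 5): [3, 10, 21, 23, 28]
Old median = 21
Insert x = 15
Old length odd (5). Middle was index 2 = 21.
New length even (6). New median = avg of two middle elements.
x = 15: 2 elements are < x, 3 elements are > x.
New sorted list: [3, 10, 15, 21, 23, 28]
New median = 18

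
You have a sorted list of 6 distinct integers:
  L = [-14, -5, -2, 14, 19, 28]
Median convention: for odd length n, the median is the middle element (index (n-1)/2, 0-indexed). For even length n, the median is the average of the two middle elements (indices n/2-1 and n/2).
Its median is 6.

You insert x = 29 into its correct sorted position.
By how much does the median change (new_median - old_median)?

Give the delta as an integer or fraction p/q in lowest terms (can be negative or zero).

Answer: 8

Derivation:
Old median = 6
After inserting x = 29: new sorted = [-14, -5, -2, 14, 19, 28, 29]
New median = 14
Delta = 14 - 6 = 8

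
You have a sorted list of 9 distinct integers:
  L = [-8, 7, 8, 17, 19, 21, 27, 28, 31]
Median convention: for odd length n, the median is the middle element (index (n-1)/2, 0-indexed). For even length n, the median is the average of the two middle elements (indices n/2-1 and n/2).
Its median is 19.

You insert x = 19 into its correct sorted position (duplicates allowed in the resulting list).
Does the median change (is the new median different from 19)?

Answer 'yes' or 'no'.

Answer: no

Derivation:
Old median = 19
Insert x = 19
New median = 19
Changed? no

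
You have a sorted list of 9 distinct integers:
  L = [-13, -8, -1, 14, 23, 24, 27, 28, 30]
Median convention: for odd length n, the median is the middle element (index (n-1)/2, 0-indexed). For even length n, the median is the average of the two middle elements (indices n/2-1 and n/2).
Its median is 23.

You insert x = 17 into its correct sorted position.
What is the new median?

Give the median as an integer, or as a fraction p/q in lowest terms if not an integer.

Answer: 20

Derivation:
Old list (sorted, length 9): [-13, -8, -1, 14, 23, 24, 27, 28, 30]
Old median = 23
Insert x = 17
Old length odd (9). Middle was index 4 = 23.
New length even (10). New median = avg of two middle elements.
x = 17: 4 elements are < x, 5 elements are > x.
New sorted list: [-13, -8, -1, 14, 17, 23, 24, 27, 28, 30]
New median = 20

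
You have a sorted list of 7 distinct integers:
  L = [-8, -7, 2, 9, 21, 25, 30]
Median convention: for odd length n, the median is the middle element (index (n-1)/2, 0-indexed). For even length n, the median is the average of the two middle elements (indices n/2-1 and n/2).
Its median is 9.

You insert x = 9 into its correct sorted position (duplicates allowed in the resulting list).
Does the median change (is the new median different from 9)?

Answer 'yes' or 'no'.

Old median = 9
Insert x = 9
New median = 9
Changed? no

Answer: no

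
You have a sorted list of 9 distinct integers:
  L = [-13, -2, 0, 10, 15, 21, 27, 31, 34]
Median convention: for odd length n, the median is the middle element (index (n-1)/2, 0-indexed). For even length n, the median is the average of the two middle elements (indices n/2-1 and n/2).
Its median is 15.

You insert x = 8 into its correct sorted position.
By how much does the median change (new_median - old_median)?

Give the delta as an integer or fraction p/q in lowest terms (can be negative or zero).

Old median = 15
After inserting x = 8: new sorted = [-13, -2, 0, 8, 10, 15, 21, 27, 31, 34]
New median = 25/2
Delta = 25/2 - 15 = -5/2

Answer: -5/2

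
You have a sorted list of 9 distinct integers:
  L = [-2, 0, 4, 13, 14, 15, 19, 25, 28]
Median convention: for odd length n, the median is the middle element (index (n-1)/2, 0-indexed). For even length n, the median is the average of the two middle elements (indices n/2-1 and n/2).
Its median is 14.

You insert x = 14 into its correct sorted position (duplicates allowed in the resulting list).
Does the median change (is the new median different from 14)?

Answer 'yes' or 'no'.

Old median = 14
Insert x = 14
New median = 14
Changed? no

Answer: no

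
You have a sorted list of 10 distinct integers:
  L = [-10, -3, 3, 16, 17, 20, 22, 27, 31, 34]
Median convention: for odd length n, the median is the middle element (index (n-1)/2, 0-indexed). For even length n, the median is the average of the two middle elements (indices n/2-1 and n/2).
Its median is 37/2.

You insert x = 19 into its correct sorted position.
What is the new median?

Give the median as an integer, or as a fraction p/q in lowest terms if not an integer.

Answer: 19

Derivation:
Old list (sorted, length 10): [-10, -3, 3, 16, 17, 20, 22, 27, 31, 34]
Old median = 37/2
Insert x = 19
Old length even (10). Middle pair: indices 4,5 = 17,20.
New length odd (11). New median = single middle element.
x = 19: 5 elements are < x, 5 elements are > x.
New sorted list: [-10, -3, 3, 16, 17, 19, 20, 22, 27, 31, 34]
New median = 19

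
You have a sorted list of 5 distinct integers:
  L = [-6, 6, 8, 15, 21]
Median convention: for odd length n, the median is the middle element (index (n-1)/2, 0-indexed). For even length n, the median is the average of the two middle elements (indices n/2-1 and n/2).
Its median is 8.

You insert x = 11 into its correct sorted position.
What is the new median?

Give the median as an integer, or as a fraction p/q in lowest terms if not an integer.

Old list (sorted, length 5): [-6, 6, 8, 15, 21]
Old median = 8
Insert x = 11
Old length odd (5). Middle was index 2 = 8.
New length even (6). New median = avg of two middle elements.
x = 11: 3 elements are < x, 2 elements are > x.
New sorted list: [-6, 6, 8, 11, 15, 21]
New median = 19/2

Answer: 19/2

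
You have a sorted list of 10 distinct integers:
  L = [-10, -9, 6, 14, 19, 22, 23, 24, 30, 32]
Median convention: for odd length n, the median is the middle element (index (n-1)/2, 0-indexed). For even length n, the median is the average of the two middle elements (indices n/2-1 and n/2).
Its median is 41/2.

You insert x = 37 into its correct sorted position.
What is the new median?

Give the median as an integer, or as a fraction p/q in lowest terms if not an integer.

Old list (sorted, length 10): [-10, -9, 6, 14, 19, 22, 23, 24, 30, 32]
Old median = 41/2
Insert x = 37
Old length even (10). Middle pair: indices 4,5 = 19,22.
New length odd (11). New median = single middle element.
x = 37: 10 elements are < x, 0 elements are > x.
New sorted list: [-10, -9, 6, 14, 19, 22, 23, 24, 30, 32, 37]
New median = 22

Answer: 22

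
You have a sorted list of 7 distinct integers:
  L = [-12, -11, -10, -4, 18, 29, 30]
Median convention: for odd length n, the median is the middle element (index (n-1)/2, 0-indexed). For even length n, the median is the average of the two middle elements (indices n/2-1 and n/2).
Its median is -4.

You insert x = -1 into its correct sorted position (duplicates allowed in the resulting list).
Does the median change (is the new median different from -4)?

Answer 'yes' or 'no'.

Old median = -4
Insert x = -1
New median = -5/2
Changed? yes

Answer: yes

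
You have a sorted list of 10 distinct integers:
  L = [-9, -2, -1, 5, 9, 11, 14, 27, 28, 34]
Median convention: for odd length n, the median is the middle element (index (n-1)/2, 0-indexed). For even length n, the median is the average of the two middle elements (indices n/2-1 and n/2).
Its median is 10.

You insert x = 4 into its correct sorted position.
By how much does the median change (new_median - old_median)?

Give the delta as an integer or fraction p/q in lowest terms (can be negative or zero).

Answer: -1

Derivation:
Old median = 10
After inserting x = 4: new sorted = [-9, -2, -1, 4, 5, 9, 11, 14, 27, 28, 34]
New median = 9
Delta = 9 - 10 = -1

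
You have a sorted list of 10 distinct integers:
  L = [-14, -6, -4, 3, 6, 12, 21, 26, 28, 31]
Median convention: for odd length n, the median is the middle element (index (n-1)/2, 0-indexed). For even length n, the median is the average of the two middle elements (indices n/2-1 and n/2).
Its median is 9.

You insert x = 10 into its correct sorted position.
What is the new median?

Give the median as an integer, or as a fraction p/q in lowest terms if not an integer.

Answer: 10

Derivation:
Old list (sorted, length 10): [-14, -6, -4, 3, 6, 12, 21, 26, 28, 31]
Old median = 9
Insert x = 10
Old length even (10). Middle pair: indices 4,5 = 6,12.
New length odd (11). New median = single middle element.
x = 10: 5 elements are < x, 5 elements are > x.
New sorted list: [-14, -6, -4, 3, 6, 10, 12, 21, 26, 28, 31]
New median = 10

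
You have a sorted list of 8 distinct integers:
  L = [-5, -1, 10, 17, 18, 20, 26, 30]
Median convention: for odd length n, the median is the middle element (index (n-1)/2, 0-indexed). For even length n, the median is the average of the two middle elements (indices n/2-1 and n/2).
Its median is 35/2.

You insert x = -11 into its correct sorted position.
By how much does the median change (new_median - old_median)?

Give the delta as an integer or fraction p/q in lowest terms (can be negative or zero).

Old median = 35/2
After inserting x = -11: new sorted = [-11, -5, -1, 10, 17, 18, 20, 26, 30]
New median = 17
Delta = 17 - 35/2 = -1/2

Answer: -1/2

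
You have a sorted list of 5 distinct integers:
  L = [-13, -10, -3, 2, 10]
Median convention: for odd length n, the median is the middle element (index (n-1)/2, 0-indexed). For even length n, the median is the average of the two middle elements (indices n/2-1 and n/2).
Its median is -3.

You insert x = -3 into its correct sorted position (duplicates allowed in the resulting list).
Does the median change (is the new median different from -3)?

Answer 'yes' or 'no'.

Answer: no

Derivation:
Old median = -3
Insert x = -3
New median = -3
Changed? no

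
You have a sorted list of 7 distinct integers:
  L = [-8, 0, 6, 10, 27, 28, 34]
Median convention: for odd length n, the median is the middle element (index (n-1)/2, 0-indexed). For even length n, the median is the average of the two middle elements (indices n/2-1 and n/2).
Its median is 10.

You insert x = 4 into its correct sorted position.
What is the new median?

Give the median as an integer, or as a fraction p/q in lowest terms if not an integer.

Old list (sorted, length 7): [-8, 0, 6, 10, 27, 28, 34]
Old median = 10
Insert x = 4
Old length odd (7). Middle was index 3 = 10.
New length even (8). New median = avg of two middle elements.
x = 4: 2 elements are < x, 5 elements are > x.
New sorted list: [-8, 0, 4, 6, 10, 27, 28, 34]
New median = 8

Answer: 8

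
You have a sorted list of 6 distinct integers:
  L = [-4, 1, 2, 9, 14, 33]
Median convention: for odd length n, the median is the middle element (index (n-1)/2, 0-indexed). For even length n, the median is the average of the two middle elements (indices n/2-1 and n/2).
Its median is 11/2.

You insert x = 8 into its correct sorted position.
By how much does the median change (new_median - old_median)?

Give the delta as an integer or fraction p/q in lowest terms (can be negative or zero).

Old median = 11/2
After inserting x = 8: new sorted = [-4, 1, 2, 8, 9, 14, 33]
New median = 8
Delta = 8 - 11/2 = 5/2

Answer: 5/2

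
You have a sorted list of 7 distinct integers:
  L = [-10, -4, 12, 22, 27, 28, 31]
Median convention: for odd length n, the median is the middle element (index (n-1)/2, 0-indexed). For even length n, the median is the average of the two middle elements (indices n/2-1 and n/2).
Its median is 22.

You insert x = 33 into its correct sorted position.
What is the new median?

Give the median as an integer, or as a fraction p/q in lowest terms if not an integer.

Answer: 49/2

Derivation:
Old list (sorted, length 7): [-10, -4, 12, 22, 27, 28, 31]
Old median = 22
Insert x = 33
Old length odd (7). Middle was index 3 = 22.
New length even (8). New median = avg of two middle elements.
x = 33: 7 elements are < x, 0 elements are > x.
New sorted list: [-10, -4, 12, 22, 27, 28, 31, 33]
New median = 49/2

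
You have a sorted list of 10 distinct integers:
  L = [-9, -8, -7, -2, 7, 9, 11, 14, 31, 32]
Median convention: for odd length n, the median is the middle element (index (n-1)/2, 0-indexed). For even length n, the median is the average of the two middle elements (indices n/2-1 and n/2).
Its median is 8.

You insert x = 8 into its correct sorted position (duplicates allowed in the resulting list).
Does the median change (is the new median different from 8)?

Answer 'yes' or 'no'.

Answer: no

Derivation:
Old median = 8
Insert x = 8
New median = 8
Changed? no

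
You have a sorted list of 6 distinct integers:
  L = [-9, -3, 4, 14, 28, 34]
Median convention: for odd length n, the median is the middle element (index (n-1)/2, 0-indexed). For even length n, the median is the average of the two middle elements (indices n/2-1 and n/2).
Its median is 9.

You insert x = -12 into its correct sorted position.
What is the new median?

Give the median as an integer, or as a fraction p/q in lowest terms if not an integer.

Old list (sorted, length 6): [-9, -3, 4, 14, 28, 34]
Old median = 9
Insert x = -12
Old length even (6). Middle pair: indices 2,3 = 4,14.
New length odd (7). New median = single middle element.
x = -12: 0 elements are < x, 6 elements are > x.
New sorted list: [-12, -9, -3, 4, 14, 28, 34]
New median = 4

Answer: 4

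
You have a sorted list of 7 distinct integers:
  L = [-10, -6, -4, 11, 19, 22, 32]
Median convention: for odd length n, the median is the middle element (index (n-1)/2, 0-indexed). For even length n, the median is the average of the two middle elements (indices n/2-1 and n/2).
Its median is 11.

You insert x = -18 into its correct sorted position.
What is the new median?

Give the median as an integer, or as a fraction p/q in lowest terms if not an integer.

Old list (sorted, length 7): [-10, -6, -4, 11, 19, 22, 32]
Old median = 11
Insert x = -18
Old length odd (7). Middle was index 3 = 11.
New length even (8). New median = avg of two middle elements.
x = -18: 0 elements are < x, 7 elements are > x.
New sorted list: [-18, -10, -6, -4, 11, 19, 22, 32]
New median = 7/2

Answer: 7/2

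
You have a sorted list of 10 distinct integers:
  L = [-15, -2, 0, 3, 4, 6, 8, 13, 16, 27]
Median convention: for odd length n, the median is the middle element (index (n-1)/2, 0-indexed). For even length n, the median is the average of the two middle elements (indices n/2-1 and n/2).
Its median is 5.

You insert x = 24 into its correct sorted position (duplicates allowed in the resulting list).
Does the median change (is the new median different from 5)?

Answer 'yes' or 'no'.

Answer: yes

Derivation:
Old median = 5
Insert x = 24
New median = 6
Changed? yes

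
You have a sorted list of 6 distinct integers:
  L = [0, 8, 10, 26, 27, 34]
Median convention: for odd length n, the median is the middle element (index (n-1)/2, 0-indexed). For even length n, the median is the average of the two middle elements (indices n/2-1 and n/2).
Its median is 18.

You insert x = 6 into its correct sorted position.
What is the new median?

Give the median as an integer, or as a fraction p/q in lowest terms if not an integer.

Old list (sorted, length 6): [0, 8, 10, 26, 27, 34]
Old median = 18
Insert x = 6
Old length even (6). Middle pair: indices 2,3 = 10,26.
New length odd (7). New median = single middle element.
x = 6: 1 elements are < x, 5 elements are > x.
New sorted list: [0, 6, 8, 10, 26, 27, 34]
New median = 10

Answer: 10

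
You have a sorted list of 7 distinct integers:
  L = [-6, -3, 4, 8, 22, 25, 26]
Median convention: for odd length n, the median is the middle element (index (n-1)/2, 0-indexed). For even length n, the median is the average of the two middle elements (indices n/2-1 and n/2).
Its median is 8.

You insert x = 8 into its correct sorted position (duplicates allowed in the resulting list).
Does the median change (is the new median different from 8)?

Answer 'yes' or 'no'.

Old median = 8
Insert x = 8
New median = 8
Changed? no

Answer: no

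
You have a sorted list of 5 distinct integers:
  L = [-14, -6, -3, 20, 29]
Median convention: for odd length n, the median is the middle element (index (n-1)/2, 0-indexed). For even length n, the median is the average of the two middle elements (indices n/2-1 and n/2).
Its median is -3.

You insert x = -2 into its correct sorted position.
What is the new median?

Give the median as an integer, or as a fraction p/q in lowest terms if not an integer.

Old list (sorted, length 5): [-14, -6, -3, 20, 29]
Old median = -3
Insert x = -2
Old length odd (5). Middle was index 2 = -3.
New length even (6). New median = avg of two middle elements.
x = -2: 3 elements are < x, 2 elements are > x.
New sorted list: [-14, -6, -3, -2, 20, 29]
New median = -5/2

Answer: -5/2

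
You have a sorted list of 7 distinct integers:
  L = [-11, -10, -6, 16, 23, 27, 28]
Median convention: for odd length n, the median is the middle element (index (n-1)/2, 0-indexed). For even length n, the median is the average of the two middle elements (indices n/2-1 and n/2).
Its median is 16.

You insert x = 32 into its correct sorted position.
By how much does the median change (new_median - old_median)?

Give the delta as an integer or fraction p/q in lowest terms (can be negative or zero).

Answer: 7/2

Derivation:
Old median = 16
After inserting x = 32: new sorted = [-11, -10, -6, 16, 23, 27, 28, 32]
New median = 39/2
Delta = 39/2 - 16 = 7/2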